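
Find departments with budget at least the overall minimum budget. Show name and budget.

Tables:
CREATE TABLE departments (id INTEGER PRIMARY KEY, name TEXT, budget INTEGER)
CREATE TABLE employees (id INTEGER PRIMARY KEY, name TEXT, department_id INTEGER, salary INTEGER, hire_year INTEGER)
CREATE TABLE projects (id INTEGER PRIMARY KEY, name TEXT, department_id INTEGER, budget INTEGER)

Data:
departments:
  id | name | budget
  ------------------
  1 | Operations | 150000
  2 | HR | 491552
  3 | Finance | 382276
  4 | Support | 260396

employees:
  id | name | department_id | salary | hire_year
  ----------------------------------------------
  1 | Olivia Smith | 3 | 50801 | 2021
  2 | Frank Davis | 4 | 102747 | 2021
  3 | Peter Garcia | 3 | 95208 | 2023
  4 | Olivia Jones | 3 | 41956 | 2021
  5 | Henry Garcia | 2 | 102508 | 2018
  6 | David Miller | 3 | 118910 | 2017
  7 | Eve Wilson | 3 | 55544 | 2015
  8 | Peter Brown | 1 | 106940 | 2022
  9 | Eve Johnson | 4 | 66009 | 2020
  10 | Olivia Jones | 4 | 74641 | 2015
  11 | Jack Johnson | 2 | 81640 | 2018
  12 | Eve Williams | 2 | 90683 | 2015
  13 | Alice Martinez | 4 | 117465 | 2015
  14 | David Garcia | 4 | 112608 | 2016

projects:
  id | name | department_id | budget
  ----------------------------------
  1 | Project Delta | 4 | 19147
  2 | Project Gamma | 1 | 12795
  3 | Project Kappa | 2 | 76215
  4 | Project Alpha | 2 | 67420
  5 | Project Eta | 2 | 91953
SELECT name, budget FROM departments WHERE budget >= (SELECT MIN(budget) FROM departments)

Execution result:
name | budget
Operations | 150000
HR | 491552
Finance | 382276
Support | 260396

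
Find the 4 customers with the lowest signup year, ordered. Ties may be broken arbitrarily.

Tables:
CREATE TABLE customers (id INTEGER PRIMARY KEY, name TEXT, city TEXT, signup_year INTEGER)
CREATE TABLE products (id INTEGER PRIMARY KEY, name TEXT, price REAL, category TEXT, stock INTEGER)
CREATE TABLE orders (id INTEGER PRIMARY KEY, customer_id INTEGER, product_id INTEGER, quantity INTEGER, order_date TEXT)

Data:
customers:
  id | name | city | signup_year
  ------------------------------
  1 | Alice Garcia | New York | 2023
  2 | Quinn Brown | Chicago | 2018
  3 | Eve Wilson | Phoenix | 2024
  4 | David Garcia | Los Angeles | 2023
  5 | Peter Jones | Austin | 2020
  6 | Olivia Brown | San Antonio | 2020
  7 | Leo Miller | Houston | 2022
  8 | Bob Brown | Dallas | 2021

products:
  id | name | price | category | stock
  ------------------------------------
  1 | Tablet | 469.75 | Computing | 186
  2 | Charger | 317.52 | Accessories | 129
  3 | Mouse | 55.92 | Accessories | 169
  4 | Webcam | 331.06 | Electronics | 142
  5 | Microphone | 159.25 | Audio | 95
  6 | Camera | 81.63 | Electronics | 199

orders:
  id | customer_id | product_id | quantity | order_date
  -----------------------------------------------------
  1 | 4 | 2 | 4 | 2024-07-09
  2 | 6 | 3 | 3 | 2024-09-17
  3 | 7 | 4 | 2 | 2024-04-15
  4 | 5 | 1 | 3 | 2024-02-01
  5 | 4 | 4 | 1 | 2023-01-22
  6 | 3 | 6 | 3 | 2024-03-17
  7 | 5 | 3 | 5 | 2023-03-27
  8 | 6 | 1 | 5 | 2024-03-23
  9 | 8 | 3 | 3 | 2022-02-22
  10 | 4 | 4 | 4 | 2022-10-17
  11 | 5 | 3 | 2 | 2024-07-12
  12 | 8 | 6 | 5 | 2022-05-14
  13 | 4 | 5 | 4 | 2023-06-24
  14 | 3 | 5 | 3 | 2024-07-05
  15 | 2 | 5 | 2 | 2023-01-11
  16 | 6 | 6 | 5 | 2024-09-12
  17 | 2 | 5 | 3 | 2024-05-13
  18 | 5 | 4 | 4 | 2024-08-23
SELECT name, signup_year FROM customers ORDER BY signup_year ASC LIMIT 4

Execution result:
name | signup_year
Quinn Brown | 2018
Peter Jones | 2020
Olivia Brown | 2020
Bob Brown | 2021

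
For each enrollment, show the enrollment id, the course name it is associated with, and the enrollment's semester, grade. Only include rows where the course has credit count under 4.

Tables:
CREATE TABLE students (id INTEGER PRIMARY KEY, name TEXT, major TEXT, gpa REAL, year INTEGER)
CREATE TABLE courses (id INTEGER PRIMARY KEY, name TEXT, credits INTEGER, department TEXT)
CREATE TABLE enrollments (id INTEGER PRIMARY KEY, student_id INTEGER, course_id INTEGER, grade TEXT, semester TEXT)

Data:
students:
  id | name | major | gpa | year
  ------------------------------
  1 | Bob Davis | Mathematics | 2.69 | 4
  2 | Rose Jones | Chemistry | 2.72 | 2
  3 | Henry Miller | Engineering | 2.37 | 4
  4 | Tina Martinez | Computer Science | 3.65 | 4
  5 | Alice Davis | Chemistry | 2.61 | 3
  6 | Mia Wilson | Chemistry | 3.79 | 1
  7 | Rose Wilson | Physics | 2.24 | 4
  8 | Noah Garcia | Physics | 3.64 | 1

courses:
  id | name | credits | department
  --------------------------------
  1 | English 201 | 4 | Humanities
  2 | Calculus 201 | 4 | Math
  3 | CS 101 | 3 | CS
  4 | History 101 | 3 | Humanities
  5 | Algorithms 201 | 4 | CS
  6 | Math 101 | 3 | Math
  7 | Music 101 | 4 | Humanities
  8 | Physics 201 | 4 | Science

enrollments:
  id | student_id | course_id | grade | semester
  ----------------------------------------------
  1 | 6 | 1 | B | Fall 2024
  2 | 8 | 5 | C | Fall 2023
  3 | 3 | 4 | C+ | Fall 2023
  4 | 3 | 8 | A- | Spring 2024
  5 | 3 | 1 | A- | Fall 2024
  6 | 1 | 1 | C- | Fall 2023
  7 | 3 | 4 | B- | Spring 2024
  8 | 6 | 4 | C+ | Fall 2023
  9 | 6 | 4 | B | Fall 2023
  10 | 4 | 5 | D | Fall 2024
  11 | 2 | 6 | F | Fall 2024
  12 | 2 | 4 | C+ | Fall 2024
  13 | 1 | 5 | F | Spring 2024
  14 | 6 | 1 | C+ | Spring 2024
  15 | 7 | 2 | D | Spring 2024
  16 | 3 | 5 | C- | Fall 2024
SELECT c.id, p.name AS course, c.semester, c.grade FROM enrollments c JOIN courses p ON c.course_id = p.id WHERE p.credits < 4

Execution result:
id | course | semester | grade
3 | History 101 | Fall 2023 | C+
7 | History 101 | Spring 2024 | B-
8 | History 101 | Fall 2023 | C+
9 | History 101 | Fall 2023 | B
11 | Math 101 | Fall 2024 | F
12 | History 101 | Fall 2024 | C+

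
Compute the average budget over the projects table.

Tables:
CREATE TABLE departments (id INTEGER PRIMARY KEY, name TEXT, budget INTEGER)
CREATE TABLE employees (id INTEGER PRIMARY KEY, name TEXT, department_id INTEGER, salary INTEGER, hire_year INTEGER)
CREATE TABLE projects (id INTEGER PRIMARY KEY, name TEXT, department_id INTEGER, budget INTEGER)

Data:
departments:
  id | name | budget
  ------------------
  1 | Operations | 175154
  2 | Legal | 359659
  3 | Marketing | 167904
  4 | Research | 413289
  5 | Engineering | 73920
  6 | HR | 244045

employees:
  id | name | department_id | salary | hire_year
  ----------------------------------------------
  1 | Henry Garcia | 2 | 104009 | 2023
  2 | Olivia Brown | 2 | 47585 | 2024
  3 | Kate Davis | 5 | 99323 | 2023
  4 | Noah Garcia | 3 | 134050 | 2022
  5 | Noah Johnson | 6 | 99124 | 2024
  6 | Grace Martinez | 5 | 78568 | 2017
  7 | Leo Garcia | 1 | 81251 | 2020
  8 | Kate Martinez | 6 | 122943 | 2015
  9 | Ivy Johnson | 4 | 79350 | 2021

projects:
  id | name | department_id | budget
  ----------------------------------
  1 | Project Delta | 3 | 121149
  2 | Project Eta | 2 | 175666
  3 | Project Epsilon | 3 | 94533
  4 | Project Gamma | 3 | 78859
SELECT AVG(budget) FROM projects

Execution result:
117551.75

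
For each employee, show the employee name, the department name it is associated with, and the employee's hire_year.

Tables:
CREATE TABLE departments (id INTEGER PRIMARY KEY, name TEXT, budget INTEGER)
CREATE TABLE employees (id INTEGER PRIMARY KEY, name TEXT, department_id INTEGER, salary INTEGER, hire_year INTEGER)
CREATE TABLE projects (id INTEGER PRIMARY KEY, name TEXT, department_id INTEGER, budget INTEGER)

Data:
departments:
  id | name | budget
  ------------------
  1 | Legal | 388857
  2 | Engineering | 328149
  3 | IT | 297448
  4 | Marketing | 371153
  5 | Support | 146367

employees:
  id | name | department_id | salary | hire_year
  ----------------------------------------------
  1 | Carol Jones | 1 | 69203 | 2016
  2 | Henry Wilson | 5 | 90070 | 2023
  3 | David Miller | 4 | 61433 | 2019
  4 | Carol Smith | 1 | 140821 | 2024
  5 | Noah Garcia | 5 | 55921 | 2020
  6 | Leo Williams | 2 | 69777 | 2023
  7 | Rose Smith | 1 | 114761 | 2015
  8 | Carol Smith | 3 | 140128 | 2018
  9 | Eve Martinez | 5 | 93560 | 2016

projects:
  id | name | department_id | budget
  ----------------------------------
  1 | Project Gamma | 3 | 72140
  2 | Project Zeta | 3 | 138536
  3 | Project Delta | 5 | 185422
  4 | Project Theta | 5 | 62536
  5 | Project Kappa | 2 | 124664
SELECT c.name, p.name AS department, c.hire_year FROM employees c JOIN departments p ON c.department_id = p.id

Execution result:
name | department | hire_year
Carol Jones | Legal | 2016
Henry Wilson | Support | 2023
David Miller | Marketing | 2019
Carol Smith | Legal | 2024
Noah Garcia | Support | 2020
Leo Williams | Engineering | 2023
Rose Smith | Legal | 2015
Carol Smith | IT | 2018
Eve Martinez | Support | 2016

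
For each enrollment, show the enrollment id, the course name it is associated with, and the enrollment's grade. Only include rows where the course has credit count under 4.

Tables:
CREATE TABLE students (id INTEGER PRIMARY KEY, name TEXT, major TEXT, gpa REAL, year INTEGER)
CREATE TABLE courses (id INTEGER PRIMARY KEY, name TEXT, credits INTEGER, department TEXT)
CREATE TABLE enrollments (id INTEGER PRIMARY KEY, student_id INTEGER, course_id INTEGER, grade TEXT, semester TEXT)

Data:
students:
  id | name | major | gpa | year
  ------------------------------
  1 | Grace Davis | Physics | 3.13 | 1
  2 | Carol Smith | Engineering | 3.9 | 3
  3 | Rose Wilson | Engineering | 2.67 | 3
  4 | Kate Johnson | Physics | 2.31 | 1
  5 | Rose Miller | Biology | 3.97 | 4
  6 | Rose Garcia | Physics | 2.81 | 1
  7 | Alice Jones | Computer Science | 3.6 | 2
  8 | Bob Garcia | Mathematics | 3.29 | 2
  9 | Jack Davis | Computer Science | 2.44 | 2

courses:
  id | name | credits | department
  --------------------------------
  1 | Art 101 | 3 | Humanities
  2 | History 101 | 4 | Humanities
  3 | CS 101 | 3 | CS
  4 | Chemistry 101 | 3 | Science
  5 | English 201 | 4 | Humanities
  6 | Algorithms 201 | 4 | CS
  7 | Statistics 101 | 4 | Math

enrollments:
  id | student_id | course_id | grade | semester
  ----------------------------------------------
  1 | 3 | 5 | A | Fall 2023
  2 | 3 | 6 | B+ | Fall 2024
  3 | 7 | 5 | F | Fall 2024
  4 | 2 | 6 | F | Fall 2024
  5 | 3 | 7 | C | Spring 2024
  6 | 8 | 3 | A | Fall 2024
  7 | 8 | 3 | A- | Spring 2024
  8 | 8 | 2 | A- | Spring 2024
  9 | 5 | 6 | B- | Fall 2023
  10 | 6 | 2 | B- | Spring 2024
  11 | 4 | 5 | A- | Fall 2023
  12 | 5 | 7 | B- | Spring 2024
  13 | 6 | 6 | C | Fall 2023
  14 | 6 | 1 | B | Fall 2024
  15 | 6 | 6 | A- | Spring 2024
SELECT c.id, p.name AS course, c.grade FROM enrollments c JOIN courses p ON c.course_id = p.id WHERE p.credits < 4

Execution result:
id | course | grade
6 | CS 101 | A
7 | CS 101 | A-
14 | Art 101 | B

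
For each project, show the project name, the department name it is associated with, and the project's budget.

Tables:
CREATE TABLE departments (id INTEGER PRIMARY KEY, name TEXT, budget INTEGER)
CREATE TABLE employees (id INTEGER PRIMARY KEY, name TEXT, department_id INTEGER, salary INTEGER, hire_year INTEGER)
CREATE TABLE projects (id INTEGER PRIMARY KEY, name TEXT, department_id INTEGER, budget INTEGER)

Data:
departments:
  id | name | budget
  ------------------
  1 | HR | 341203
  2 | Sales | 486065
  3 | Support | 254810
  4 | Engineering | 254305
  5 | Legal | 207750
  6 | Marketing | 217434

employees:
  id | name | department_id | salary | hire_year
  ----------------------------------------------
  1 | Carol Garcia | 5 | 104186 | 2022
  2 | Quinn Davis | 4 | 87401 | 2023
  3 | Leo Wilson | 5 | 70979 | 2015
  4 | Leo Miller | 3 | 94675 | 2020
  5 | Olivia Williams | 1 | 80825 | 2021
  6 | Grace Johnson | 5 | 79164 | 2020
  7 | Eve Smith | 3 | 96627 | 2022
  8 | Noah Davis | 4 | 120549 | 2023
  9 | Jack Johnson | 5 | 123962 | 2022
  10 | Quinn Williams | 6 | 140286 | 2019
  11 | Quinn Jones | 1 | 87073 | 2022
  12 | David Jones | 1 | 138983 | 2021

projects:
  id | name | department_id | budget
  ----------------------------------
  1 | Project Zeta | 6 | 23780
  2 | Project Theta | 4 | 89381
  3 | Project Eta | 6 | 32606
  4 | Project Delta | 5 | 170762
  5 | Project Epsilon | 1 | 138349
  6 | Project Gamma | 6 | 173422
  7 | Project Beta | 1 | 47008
SELECT c.name, p.name AS department, c.budget FROM projects c JOIN departments p ON c.department_id = p.id

Execution result:
name | department | budget
Project Zeta | Marketing | 23780
Project Theta | Engineering | 89381
Project Eta | Marketing | 32606
Project Delta | Legal | 170762
Project Epsilon | HR | 138349
Project Gamma | Marketing | 173422
Project Beta | HR | 47008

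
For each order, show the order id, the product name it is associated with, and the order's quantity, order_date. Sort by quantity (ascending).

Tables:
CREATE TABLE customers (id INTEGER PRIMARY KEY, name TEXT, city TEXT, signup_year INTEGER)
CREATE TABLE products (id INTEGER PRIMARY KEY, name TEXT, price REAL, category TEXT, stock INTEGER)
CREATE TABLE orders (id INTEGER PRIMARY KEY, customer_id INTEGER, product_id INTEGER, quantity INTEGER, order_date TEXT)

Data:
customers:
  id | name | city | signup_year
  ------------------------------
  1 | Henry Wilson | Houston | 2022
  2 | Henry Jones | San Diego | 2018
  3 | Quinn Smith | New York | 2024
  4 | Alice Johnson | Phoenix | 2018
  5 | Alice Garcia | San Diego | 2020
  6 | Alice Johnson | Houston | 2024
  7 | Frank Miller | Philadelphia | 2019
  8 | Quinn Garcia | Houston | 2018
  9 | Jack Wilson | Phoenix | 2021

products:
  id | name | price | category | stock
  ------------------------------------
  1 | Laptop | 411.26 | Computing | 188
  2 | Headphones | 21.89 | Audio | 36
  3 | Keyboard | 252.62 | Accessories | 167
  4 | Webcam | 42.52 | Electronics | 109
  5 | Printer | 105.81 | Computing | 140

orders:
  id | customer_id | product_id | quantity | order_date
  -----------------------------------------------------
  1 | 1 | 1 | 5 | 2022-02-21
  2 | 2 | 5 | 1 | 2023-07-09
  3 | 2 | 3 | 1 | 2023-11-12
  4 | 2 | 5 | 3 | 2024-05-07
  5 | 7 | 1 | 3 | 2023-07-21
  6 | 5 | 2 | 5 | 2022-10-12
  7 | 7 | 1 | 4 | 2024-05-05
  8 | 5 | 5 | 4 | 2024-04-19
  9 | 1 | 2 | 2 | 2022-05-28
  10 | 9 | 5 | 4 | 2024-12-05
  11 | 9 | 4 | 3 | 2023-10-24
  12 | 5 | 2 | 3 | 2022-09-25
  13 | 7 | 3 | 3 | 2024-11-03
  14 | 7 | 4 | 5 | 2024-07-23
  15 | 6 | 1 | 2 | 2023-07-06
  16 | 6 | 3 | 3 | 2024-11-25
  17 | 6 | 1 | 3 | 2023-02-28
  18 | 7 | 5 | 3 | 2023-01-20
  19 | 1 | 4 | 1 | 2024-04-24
SELECT c.id, p.name AS product, c.quantity, c.order_date FROM orders c JOIN products p ON c.product_id = p.id ORDER BY c.quantity ASC

Execution result:
id | product | quantity | order_date
2 | Printer | 1 | 2023-07-09
3 | Keyboard | 1 | 2023-11-12
19 | Webcam | 1 | 2024-04-24
9 | Headphones | 2 | 2022-05-28
15 | Laptop | 2 | 2023-07-06
4 | Printer | 3 | 2024-05-07
5 | Laptop | 3 | 2023-07-21
11 | Webcam | 3 | 2023-10-24
12 | Headphones | 3 | 2022-09-25
13 | Keyboard | 3 | 2024-11-03
16 | Keyboard | 3 | 2024-11-25
17 | Laptop | 3 | 2023-02-28
18 | Printer | 3 | 2023-01-20
7 | Laptop | 4 | 2024-05-05
8 | Printer | 4 | 2024-04-19
10 | Printer | 4 | 2024-12-05
1 | Laptop | 5 | 2022-02-21
6 | Headphones | 5 | 2022-10-12
14 | Webcam | 5 | 2024-07-23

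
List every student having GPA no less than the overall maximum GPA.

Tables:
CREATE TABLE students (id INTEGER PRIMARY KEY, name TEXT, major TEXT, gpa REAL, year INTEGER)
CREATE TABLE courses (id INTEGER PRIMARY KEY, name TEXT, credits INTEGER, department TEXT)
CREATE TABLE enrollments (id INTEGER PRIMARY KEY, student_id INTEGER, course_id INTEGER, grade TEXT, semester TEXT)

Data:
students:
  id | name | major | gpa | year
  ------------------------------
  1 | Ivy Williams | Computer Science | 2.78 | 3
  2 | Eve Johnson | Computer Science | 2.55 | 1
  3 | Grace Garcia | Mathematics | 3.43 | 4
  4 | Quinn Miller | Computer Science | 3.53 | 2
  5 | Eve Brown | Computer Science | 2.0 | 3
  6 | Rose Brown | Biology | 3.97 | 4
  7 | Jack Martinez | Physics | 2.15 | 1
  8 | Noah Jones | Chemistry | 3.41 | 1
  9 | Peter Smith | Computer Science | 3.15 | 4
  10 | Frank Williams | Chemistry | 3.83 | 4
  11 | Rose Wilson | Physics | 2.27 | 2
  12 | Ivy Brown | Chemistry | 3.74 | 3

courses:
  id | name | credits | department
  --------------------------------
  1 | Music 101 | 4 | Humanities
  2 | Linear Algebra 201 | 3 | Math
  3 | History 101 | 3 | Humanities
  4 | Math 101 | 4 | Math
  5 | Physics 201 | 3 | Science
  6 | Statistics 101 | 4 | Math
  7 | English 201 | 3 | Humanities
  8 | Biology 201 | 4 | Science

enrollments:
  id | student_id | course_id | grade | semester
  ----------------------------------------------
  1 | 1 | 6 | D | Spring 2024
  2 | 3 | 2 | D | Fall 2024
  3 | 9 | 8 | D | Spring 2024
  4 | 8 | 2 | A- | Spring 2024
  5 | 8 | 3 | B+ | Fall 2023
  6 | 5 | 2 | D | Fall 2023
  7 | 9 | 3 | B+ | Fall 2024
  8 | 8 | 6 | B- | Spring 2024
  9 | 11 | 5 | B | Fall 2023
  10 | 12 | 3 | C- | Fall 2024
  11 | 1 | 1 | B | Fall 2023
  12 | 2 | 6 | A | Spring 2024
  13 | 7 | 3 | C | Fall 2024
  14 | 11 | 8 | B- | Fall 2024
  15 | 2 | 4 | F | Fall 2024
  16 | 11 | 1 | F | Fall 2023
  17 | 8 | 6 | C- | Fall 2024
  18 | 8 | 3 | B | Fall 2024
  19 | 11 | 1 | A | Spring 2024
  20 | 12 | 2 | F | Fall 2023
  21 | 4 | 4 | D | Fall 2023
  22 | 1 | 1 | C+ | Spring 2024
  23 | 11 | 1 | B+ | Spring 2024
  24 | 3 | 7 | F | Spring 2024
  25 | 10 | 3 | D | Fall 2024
SELECT name, gpa FROM students WHERE gpa >= (SELECT MAX(gpa) FROM students)

Execution result:
name | gpa
Rose Brown | 3.97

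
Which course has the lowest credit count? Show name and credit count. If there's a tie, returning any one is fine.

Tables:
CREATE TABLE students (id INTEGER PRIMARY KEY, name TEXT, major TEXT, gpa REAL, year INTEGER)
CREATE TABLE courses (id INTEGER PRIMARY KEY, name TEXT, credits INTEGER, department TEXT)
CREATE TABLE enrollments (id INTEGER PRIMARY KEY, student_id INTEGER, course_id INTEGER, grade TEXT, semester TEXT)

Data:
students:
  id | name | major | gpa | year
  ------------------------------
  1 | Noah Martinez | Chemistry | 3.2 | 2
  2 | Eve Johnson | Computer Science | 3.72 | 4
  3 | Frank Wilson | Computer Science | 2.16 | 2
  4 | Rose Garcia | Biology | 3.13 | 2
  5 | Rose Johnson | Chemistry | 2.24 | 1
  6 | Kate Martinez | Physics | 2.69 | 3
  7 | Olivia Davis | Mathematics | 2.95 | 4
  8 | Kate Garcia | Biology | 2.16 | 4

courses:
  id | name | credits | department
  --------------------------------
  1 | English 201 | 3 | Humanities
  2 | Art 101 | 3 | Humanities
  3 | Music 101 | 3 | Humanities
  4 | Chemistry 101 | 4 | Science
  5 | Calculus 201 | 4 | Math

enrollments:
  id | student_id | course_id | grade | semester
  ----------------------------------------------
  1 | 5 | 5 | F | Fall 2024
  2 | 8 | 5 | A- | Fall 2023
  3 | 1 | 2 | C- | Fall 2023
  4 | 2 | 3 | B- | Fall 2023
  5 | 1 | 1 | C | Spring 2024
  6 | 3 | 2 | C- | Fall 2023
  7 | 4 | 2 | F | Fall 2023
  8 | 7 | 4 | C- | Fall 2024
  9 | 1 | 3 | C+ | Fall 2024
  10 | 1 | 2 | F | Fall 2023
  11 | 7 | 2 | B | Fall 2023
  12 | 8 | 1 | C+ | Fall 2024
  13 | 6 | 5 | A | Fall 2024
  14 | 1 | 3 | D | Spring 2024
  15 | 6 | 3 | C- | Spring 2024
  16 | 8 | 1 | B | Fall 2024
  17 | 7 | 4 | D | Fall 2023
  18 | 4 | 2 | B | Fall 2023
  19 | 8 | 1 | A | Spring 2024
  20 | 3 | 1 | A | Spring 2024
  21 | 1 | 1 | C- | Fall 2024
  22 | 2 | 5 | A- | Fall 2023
SELECT name, credits FROM courses ORDER BY credits ASC LIMIT 1

Execution result:
name | credits
English 201 | 3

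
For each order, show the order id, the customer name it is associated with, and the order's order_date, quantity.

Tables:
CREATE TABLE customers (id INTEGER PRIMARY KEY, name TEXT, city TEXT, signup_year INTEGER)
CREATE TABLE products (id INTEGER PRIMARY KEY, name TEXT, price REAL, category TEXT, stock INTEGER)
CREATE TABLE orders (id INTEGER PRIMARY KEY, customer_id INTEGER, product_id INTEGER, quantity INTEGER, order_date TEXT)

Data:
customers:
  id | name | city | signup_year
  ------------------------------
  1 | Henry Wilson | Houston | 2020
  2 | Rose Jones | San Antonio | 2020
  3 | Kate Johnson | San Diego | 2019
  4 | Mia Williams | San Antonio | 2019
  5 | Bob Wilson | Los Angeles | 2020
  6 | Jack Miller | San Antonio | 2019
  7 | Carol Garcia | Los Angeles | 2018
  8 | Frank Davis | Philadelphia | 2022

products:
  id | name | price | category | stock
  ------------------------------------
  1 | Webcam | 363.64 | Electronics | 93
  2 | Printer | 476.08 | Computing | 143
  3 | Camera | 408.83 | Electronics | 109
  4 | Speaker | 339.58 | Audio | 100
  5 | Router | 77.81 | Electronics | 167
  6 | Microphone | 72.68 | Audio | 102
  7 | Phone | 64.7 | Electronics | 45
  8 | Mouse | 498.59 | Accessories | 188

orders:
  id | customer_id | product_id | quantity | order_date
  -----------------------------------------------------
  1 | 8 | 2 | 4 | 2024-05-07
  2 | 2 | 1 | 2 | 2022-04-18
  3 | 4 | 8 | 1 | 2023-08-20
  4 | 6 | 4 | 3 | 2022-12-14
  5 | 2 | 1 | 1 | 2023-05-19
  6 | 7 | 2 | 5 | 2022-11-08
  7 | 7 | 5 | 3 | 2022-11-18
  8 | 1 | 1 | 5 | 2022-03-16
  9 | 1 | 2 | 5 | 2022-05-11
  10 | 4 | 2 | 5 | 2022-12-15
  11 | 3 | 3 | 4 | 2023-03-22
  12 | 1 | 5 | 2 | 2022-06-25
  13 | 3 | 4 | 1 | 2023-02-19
SELECT c.id, p.name AS customer, c.order_date, c.quantity FROM orders c JOIN customers p ON c.customer_id = p.id

Execution result:
id | customer | order_date | quantity
1 | Frank Davis | 2024-05-07 | 4
2 | Rose Jones | 2022-04-18 | 2
3 | Mia Williams | 2023-08-20 | 1
4 | Jack Miller | 2022-12-14 | 3
5 | Rose Jones | 2023-05-19 | 1
6 | Carol Garcia | 2022-11-08 | 5
7 | Carol Garcia | 2022-11-18 | 3
8 | Henry Wilson | 2022-03-16 | 5
9 | Henry Wilson | 2022-05-11 | 5
10 | Mia Williams | 2022-12-15 | 5
11 | Kate Johnson | 2023-03-22 | 4
12 | Henry Wilson | 2022-06-25 | 2
13 | Kate Johnson | 2023-02-19 | 1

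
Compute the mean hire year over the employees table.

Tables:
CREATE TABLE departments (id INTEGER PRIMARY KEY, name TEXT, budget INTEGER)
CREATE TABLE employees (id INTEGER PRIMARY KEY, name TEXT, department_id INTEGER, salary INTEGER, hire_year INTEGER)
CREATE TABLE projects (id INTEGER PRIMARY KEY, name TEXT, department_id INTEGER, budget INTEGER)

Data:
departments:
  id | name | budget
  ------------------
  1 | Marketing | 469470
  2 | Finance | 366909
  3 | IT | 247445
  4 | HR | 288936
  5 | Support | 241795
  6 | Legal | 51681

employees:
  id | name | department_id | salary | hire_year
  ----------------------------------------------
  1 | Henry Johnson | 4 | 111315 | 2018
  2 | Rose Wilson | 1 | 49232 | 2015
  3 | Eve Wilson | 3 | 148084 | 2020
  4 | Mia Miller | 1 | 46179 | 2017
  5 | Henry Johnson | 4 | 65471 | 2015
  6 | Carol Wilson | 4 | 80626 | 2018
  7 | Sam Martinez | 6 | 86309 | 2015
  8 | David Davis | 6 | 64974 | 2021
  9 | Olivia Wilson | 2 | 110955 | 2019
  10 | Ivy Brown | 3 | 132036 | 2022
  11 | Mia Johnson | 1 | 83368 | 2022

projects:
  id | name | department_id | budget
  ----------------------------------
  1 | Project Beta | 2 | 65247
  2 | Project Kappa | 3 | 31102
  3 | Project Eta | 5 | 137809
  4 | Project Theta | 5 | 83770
SELECT AVG(hire_year) FROM employees

Execution result:
2018.36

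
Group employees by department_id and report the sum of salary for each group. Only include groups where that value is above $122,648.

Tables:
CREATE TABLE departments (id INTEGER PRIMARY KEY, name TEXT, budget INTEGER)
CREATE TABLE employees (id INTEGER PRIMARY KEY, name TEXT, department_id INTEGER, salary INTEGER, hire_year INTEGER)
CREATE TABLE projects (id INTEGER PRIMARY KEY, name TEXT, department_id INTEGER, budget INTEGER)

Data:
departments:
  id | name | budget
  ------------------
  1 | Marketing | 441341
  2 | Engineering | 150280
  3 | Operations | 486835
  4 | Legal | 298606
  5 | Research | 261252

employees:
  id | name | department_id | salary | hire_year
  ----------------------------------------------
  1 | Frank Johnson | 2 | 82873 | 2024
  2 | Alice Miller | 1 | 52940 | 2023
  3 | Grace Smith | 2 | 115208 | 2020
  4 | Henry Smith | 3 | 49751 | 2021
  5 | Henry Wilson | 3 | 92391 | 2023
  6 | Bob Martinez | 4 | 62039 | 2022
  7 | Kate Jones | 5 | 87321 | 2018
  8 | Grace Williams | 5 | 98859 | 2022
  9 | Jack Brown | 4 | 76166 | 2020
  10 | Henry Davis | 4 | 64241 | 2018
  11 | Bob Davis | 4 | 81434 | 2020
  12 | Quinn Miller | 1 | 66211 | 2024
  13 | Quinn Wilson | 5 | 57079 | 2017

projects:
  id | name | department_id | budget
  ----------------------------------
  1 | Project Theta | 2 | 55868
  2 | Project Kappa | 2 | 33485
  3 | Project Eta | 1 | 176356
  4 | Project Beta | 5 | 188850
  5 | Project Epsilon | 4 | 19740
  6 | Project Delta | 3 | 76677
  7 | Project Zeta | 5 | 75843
SELECT department_id, SUM(salary) AS sum_salary FROM employees GROUP BY department_id HAVING SUM(salary) > 122648

Execution result:
department_id | sum_salary
2 | 198081
3 | 142142
4 | 283880
5 | 243259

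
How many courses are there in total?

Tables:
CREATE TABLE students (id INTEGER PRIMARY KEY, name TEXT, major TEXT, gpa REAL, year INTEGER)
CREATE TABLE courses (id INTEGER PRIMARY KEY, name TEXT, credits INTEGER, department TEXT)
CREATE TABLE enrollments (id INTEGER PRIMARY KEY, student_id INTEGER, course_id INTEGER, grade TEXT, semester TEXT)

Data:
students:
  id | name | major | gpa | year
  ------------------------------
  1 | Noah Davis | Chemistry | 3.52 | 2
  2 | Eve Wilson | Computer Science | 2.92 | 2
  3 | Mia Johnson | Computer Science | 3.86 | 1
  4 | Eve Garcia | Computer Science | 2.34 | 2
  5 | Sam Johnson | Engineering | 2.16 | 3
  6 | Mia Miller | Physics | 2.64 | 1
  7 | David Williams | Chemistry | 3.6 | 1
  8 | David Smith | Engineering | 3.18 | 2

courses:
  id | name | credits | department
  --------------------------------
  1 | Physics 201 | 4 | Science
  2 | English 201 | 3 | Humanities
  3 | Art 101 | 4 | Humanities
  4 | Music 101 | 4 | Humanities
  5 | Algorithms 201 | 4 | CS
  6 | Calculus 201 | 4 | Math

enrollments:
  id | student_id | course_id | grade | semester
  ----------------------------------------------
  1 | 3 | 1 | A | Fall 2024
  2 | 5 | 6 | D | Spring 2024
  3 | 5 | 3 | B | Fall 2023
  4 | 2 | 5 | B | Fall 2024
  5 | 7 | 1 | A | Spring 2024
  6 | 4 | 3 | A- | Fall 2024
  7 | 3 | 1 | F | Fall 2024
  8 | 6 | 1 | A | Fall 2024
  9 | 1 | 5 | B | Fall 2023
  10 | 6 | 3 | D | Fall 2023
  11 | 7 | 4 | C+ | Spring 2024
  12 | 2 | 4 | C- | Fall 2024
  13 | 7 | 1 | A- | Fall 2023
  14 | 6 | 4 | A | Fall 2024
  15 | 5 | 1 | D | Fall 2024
SELECT COUNT(*) FROM courses

Execution result:
6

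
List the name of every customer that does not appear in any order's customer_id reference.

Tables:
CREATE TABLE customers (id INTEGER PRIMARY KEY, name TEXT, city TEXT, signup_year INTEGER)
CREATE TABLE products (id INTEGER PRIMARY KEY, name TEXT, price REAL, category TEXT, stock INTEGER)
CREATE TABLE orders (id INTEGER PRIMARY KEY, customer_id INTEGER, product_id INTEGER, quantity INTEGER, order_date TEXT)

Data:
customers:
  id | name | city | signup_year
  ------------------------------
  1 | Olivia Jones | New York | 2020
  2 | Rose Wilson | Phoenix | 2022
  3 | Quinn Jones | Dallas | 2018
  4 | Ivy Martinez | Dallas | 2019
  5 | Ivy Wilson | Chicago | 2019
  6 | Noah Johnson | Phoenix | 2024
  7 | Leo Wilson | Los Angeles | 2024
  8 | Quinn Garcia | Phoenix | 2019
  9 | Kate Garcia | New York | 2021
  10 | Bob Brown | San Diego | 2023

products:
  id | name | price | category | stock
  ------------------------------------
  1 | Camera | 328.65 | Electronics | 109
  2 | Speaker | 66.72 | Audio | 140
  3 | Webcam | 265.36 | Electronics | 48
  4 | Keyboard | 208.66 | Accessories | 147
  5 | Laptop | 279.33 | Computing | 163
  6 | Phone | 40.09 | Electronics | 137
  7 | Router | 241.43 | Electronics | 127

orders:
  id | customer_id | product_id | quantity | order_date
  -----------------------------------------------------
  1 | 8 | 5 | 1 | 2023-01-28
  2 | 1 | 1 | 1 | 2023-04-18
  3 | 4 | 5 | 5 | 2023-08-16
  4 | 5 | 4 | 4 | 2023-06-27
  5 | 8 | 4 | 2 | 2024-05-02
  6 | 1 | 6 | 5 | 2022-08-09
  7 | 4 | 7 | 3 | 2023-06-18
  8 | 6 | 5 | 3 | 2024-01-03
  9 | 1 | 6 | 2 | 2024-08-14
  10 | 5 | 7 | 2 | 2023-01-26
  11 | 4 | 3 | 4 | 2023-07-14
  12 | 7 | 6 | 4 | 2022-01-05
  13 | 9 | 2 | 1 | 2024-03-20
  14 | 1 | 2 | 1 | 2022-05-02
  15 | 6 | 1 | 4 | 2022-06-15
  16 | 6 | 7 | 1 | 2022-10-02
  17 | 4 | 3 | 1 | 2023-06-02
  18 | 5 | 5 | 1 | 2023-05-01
SELECT p.name FROM customers p LEFT JOIN orders c ON c.customer_id = p.id WHERE c.id IS NULL

Execution result:
name
Rose Wilson
Quinn Jones
Bob Brown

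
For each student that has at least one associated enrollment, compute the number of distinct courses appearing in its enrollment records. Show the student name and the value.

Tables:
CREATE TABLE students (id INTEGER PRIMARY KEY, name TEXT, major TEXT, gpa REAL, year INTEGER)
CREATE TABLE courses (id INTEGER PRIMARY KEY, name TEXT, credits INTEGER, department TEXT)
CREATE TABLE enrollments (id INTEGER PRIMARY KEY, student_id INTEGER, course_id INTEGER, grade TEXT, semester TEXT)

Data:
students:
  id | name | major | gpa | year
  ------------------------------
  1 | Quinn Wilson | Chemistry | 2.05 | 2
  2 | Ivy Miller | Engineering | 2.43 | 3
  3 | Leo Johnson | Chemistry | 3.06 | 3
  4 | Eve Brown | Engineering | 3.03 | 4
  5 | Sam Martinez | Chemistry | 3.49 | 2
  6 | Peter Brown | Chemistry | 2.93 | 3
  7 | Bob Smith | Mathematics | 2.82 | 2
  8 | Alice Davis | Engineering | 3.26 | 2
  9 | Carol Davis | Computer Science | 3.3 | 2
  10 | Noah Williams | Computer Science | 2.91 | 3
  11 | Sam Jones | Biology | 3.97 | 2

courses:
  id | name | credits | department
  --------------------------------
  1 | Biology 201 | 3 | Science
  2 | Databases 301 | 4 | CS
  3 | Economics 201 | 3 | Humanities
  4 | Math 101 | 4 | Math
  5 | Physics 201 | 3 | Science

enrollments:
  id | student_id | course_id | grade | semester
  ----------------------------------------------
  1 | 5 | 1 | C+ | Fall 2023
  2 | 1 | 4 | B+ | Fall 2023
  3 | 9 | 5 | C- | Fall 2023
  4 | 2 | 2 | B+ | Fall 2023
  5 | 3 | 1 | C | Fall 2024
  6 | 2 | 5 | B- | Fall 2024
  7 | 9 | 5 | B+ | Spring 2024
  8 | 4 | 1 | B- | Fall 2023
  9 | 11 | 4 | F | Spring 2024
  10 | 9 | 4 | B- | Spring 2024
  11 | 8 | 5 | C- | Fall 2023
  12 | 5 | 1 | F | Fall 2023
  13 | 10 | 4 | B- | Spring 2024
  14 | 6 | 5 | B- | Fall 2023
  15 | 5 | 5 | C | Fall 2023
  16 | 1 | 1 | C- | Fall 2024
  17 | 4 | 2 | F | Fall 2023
SELECT p.name, COUNT(DISTINCT c.course_id) AS distinct_course_count FROM enrollments c JOIN students p ON c.student_id = p.id GROUP BY p.id, p.name

Execution result:
name | distinct_course_count
Quinn Wilson | 2
Ivy Miller | 2
Leo Johnson | 1
Eve Brown | 2
Sam Martinez | 2
Peter Brown | 1
Alice Davis | 1
Carol Davis | 2
Noah Williams | 1
Sam Jones | 1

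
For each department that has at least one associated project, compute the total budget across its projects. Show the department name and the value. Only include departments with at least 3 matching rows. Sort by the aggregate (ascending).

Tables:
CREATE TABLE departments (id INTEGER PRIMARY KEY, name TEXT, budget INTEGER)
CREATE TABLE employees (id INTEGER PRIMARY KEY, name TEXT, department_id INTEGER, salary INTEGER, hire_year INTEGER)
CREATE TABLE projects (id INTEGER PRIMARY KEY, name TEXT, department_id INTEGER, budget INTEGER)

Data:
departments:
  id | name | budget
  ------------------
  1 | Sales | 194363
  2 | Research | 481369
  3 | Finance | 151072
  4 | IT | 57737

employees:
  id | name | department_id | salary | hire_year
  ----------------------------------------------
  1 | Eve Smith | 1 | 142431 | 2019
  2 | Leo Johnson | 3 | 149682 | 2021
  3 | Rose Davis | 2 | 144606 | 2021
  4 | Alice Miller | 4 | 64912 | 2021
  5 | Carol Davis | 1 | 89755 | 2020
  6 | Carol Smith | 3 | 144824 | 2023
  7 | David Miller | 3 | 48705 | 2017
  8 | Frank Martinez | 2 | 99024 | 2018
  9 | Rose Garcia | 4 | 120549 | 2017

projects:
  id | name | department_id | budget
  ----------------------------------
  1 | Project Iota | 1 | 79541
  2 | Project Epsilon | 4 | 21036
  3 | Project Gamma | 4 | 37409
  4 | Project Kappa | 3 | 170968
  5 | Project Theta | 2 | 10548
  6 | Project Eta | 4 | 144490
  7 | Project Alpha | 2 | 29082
SELECT p.name, SUM(c.budget) AS sum_budget FROM projects c JOIN departments p ON c.department_id = p.id GROUP BY p.id, p.name HAVING COUNT(*) >= 3 ORDER BY sum_budget ASC

Execution result:
name | sum_budget
IT | 202935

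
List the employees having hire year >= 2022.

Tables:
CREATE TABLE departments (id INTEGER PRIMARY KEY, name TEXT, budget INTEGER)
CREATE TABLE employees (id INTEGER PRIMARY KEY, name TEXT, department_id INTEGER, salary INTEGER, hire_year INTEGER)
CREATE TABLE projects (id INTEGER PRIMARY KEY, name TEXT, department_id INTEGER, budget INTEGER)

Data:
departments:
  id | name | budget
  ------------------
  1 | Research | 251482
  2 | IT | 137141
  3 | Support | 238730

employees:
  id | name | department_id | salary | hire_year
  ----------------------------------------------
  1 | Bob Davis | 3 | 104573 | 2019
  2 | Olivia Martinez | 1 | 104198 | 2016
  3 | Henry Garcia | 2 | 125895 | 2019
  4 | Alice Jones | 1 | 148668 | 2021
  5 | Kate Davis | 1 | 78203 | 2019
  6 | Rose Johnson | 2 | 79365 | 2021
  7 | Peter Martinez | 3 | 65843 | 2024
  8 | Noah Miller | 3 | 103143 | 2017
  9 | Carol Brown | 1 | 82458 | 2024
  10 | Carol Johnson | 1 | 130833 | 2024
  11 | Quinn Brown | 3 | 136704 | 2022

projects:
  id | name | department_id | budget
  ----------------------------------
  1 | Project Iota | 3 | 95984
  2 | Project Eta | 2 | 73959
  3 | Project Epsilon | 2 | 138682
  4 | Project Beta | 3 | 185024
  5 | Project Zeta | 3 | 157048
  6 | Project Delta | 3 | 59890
SELECT name, hire_year FROM employees WHERE hire_year >= 2022

Execution result:
name | hire_year
Peter Martinez | 2024
Carol Brown | 2024
Carol Johnson | 2024
Quinn Brown | 2022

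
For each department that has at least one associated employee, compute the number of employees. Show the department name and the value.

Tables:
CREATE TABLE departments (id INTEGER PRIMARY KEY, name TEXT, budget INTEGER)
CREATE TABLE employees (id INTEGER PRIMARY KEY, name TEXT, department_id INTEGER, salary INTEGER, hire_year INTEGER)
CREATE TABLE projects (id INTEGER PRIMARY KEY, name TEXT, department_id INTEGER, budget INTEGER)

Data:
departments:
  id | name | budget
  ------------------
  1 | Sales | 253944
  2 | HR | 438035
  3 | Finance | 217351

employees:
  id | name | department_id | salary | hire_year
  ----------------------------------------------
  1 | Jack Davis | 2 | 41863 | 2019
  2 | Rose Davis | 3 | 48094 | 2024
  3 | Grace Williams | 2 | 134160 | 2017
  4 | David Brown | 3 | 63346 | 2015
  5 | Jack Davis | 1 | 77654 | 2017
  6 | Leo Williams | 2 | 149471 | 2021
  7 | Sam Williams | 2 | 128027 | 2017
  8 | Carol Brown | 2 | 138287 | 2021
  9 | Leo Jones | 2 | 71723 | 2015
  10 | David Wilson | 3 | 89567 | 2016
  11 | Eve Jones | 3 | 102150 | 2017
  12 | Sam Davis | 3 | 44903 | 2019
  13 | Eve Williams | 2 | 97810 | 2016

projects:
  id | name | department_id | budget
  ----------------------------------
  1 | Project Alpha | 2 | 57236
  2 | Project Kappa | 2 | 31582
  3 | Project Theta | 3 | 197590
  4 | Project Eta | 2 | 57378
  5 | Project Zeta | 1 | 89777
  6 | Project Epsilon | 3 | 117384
SELECT p.name, COUNT(*) AS n FROM employees c JOIN departments p ON c.department_id = p.id GROUP BY p.id, p.name

Execution result:
name | n
Sales | 1
HR | 7
Finance | 5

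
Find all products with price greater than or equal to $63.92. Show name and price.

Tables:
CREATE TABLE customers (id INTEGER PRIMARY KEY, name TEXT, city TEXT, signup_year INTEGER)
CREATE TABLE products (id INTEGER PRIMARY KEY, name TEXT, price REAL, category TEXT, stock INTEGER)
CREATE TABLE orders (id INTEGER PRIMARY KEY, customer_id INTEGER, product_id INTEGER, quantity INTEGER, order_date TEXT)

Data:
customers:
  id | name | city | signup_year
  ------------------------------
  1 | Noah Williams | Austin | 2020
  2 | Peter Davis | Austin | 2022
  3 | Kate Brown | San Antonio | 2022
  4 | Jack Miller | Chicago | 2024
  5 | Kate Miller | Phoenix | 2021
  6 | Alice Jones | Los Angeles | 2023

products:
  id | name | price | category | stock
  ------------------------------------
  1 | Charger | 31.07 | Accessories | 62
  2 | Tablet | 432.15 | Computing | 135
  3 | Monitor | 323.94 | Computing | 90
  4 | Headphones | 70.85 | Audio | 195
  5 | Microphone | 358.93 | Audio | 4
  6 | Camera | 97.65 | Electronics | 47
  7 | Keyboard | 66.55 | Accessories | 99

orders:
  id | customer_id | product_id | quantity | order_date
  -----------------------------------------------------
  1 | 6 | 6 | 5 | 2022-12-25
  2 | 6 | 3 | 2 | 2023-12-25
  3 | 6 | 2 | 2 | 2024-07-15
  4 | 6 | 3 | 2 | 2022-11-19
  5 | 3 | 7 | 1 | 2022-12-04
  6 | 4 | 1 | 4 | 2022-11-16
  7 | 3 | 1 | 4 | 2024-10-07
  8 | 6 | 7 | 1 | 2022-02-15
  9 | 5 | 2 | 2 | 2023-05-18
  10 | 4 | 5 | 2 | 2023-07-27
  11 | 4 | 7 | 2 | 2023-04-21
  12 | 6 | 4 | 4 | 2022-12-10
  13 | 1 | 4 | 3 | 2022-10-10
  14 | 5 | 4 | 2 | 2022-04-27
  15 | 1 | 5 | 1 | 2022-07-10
SELECT name, price FROM products WHERE price >= 63.92

Execution result:
name | price
Tablet | 432.15
Monitor | 323.94
Headphones | 70.85
Microphone | 358.93
Camera | 97.65
Keyboard | 66.55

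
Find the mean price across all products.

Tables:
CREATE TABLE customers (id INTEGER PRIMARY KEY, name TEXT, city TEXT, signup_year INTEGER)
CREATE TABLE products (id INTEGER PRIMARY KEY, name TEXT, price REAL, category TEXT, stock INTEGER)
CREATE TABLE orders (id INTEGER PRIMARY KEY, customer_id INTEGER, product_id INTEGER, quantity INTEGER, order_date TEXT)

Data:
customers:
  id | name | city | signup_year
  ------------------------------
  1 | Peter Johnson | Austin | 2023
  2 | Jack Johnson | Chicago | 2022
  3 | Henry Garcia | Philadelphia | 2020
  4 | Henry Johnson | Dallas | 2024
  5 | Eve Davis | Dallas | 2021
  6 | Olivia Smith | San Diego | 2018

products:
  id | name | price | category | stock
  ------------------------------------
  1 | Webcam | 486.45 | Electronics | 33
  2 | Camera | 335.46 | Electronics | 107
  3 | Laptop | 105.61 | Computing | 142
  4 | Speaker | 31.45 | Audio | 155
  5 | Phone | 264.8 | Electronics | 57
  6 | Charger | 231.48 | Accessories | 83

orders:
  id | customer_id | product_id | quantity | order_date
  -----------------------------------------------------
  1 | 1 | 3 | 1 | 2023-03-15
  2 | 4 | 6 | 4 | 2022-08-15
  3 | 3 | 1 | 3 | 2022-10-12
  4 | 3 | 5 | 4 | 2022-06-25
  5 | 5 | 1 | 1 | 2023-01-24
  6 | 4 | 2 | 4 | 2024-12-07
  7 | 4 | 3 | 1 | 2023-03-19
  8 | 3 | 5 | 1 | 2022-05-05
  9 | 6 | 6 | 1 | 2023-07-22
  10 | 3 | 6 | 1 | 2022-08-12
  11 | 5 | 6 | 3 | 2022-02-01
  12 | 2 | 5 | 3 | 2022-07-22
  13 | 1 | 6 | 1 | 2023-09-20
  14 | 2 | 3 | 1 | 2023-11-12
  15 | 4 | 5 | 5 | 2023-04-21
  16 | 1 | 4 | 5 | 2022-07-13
SELECT AVG(price) FROM products

Execution result:
242.54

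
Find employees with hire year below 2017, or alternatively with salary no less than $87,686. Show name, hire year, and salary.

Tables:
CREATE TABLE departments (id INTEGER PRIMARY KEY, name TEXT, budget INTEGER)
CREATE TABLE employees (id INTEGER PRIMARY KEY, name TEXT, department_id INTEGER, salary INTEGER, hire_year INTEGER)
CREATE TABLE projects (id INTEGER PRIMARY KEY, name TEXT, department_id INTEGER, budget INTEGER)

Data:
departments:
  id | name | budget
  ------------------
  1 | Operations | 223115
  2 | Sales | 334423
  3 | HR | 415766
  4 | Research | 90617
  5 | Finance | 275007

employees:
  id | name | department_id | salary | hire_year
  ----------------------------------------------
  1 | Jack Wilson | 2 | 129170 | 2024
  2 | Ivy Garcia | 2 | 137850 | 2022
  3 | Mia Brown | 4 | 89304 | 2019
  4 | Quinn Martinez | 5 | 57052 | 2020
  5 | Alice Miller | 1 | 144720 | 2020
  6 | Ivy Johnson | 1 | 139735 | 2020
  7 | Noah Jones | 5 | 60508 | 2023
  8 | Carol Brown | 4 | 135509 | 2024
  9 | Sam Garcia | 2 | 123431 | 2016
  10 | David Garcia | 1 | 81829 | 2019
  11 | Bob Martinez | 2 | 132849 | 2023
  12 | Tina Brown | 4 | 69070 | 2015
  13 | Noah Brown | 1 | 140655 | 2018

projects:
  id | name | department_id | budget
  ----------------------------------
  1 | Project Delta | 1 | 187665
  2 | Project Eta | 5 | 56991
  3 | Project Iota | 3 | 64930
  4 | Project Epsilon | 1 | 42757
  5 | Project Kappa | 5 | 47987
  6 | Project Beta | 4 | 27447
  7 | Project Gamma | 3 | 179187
SELECT name, hire_year, salary FROM employees WHERE hire_year < 2017 OR salary >= 87686

Execution result:
name | hire_year | salary
Jack Wilson | 2024 | 129170
Ivy Garcia | 2022 | 137850
Mia Brown | 2019 | 89304
Alice Miller | 2020 | 144720
Ivy Johnson | 2020 | 139735
Carol Brown | 2024 | 135509
Sam Garcia | 2016 | 123431
Bob Martinez | 2023 | 132849
Tina Brown | 2015 | 69070
Noah Brown | 2018 | 140655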